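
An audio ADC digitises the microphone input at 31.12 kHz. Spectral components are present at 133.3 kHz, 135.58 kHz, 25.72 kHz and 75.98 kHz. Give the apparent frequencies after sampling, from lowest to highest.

5.4 kHz, 8.82 kHz, 11.1 kHz, 13.74 kHz

fs/2 = 15.56 kHz.
133.3 kHz mod fs = 8.82 kHz.
8.82 kHz ≤ fs/2 = 15.56 kHz, appears at 8.82 kHz.
135.58 kHz mod fs = 11.1 kHz.
11.1 kHz ≤ fs/2 = 15.56 kHz, appears at 11.1 kHz.
25.72 kHz > fs/2 = 15.56 kHz, folds to fs − 25.72 kHz = 5.4 kHz.
75.98 kHz mod fs = 13.74 kHz.
13.74 kHz ≤ fs/2 = 15.56 kHz, appears at 13.74 kHz.
Distinct values: {5.4 kHz, 8.82 kHz, 11.1 kHz, 13.74 kHz}.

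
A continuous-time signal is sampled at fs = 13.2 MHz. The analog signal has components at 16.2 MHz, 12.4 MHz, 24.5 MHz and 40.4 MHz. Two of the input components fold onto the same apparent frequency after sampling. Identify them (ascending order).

fs/2 = 6.6 MHz.
16.2 MHz mod fs = 3 MHz.
3 MHz ≤ fs/2 = 6.6 MHz, appears at 3 MHz.
12.4 MHz > fs/2 = 6.6 MHz, folds to fs − 12.4 MHz = 0.8 MHz.
24.5 MHz mod fs = 11.3 MHz.
11.3 MHz > fs/2 = 6.6 MHz, folds to fs − 11.3 MHz = 1.9 MHz.
40.4 MHz mod fs = 0.8 MHz.
0.8 MHz ≤ fs/2 = 6.6 MHz, appears at 0.8 MHz.
12.4 MHz and 40.4 MHz both map to 0.8 MHz.

12.4 MHz, 40.4 MHz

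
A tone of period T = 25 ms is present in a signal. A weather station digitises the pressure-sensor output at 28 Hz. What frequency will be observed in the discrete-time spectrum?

12 Hz

T = 25 ms → f = 1/T = 40 Hz.
40 Hz mod fs = 12 Hz.
12 Hz ≤ fs/2 = 14 Hz, appears at 12 Hz.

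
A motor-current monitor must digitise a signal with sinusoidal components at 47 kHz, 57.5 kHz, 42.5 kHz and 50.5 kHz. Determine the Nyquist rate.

115 kHz

Highest-frequency component: 57.5 kHz.
Nyquist rate = 2 × 57.5 kHz = 115 kHz.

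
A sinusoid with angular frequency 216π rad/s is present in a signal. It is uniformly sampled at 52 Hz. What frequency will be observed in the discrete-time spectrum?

ω = 216π rad/s → f = ω/(2π) = 108 Hz.
108 Hz mod fs = 4 Hz.
4 Hz ≤ fs/2 = 26 Hz, appears at 4 Hz.

4 Hz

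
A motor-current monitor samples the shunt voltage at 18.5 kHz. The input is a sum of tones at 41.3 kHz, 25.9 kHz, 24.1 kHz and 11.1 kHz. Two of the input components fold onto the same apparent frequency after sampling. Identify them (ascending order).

fs/2 = 9.25 kHz.
41.3 kHz mod fs = 4.3 kHz.
4.3 kHz ≤ fs/2 = 9.25 kHz, appears at 4.3 kHz.
25.9 kHz mod fs = 7.4 kHz.
7.4 kHz ≤ fs/2 = 9.25 kHz, appears at 7.4 kHz.
24.1 kHz mod fs = 5.6 kHz.
5.6 kHz ≤ fs/2 = 9.25 kHz, appears at 5.6 kHz.
11.1 kHz > fs/2 = 9.25 kHz, folds to fs − 11.1 kHz = 7.4 kHz.
11.1 kHz and 25.9 kHz both map to 7.4 kHz.

11.1 kHz, 25.9 kHz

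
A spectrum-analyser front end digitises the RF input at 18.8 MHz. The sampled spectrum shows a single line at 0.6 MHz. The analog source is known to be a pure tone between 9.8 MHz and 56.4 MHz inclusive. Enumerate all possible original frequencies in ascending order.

Frequencies that alias to 0.6 MHz are k·fs ± 0.6 MHz for integer k ≥ 0.
k=0: 0.6 MHz.
k=1: 18.2 MHz, 19.4 MHz.
k=2: 37 MHz, 38.2 MHz.
k=3: 55.8 MHz, 57 MHz.
k=4: 74.6 MHz, 75.8 MHz.
Within [9.8 MHz, 56.4 MHz]: 18.2 MHz, 19.4 MHz, 37 MHz, 38.2 MHz, 55.8 MHz.

18.2 MHz, 19.4 MHz, 37 MHz, 38.2 MHz, 55.8 MHz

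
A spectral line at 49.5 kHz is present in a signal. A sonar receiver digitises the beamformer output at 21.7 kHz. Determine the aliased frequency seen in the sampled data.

49.5 kHz mod fs = 6.1 kHz.
6.1 kHz ≤ fs/2 = 10.85 kHz, appears at 6.1 kHz.

6.1 kHz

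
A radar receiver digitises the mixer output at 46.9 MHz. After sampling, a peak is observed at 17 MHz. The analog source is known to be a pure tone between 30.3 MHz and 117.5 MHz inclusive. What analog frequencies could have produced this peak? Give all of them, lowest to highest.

63.9 MHz, 76.8 MHz, 110.8 MHz

Frequencies that alias to 17 MHz are k·fs ± 17 MHz for integer k ≥ 0.
k=0: 17 MHz.
k=1: 29.9 MHz, 63.9 MHz.
k=2: 76.8 MHz, 110.8 MHz.
k=3: 123.7 MHz, 157.7 MHz.
Within [30.3 MHz, 117.5 MHz]: 63.9 MHz, 76.8 MHz, 110.8 MHz.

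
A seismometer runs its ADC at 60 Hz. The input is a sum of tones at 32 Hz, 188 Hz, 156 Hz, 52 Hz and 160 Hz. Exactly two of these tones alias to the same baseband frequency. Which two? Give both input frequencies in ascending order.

52 Hz, 188 Hz

fs/2 = 30 Hz.
32 Hz > fs/2 = 30 Hz, folds to fs − 32 Hz = 28 Hz.
188 Hz mod fs = 8 Hz.
8 Hz ≤ fs/2 = 30 Hz, appears at 8 Hz.
156 Hz mod fs = 36 Hz.
36 Hz > fs/2 = 30 Hz, folds to fs − 36 Hz = 24 Hz.
52 Hz > fs/2 = 30 Hz, folds to fs − 52 Hz = 8 Hz.
160 Hz mod fs = 40 Hz.
40 Hz > fs/2 = 30 Hz, folds to fs − 40 Hz = 20 Hz.
52 Hz and 188 Hz both map to 8 Hz.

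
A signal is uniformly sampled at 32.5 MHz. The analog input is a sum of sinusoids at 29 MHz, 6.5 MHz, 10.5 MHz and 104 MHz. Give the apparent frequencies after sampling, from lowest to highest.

3.5 MHz, 6.5 MHz, 10.5 MHz

fs/2 = 16.25 MHz.
29 MHz > fs/2 = 16.25 MHz, folds to fs − 29 MHz = 3.5 MHz.
6.5 MHz ≤ fs/2 = 16.25 MHz, passes unchanged.
10.5 MHz ≤ fs/2 = 16.25 MHz, passes unchanged.
104 MHz mod fs = 6.5 MHz.
6.5 MHz ≤ fs/2 = 16.25 MHz, appears at 6.5 MHz.
Distinct values: {3.5 MHz, 6.5 MHz, 10.5 MHz}.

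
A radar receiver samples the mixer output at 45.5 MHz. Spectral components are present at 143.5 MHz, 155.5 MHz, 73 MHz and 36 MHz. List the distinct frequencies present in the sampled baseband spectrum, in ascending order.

7 MHz, 9.5 MHz, 18 MHz, 19 MHz

fs/2 = 22.75 MHz.
143.5 MHz mod fs = 7 MHz.
7 MHz ≤ fs/2 = 22.75 MHz, appears at 7 MHz.
155.5 MHz mod fs = 19 MHz.
19 MHz ≤ fs/2 = 22.75 MHz, appears at 19 MHz.
73 MHz mod fs = 27.5 MHz.
27.5 MHz > fs/2 = 22.75 MHz, folds to fs − 27.5 MHz = 18 MHz.
36 MHz > fs/2 = 22.75 MHz, folds to fs − 36 MHz = 9.5 MHz.
Distinct values: {7 MHz, 9.5 MHz, 18 MHz, 19 MHz}.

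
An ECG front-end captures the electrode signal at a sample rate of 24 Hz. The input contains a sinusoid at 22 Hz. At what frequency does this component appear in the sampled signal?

2 Hz

22 Hz > fs/2 = 12 Hz, folds to fs − 22 Hz = 2 Hz.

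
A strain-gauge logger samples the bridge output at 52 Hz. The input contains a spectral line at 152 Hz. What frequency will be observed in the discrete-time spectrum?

4 Hz

152 Hz mod fs = 48 Hz.
48 Hz > fs/2 = 26 Hz, folds to fs − 48 Hz = 4 Hz.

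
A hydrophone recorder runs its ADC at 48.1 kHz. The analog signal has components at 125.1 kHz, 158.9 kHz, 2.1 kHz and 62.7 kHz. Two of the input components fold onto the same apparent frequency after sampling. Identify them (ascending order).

62.7 kHz, 158.9 kHz

fs/2 = 24.05 kHz.
125.1 kHz mod fs = 28.9 kHz.
28.9 kHz > fs/2 = 24.05 kHz, folds to fs − 28.9 kHz = 19.2 kHz.
158.9 kHz mod fs = 14.6 kHz.
14.6 kHz ≤ fs/2 = 24.05 kHz, appears at 14.6 kHz.
2.1 kHz ≤ fs/2 = 24.05 kHz, passes unchanged.
62.7 kHz mod fs = 14.6 kHz.
14.6 kHz ≤ fs/2 = 24.05 kHz, appears at 14.6 kHz.
62.7 kHz and 158.9 kHz both map to 14.6 kHz.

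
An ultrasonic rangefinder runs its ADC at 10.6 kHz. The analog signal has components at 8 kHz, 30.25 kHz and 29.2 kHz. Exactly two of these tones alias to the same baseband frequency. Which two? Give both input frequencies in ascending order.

fs/2 = 5.3 kHz.
8 kHz > fs/2 = 5.3 kHz, folds to fs − 8 kHz = 2.6 kHz.
30.25 kHz mod fs = 9.05 kHz.
9.05 kHz > fs/2 = 5.3 kHz, folds to fs − 9.05 kHz = 1.55 kHz.
29.2 kHz mod fs = 8 kHz.
8 kHz > fs/2 = 5.3 kHz, folds to fs − 8 kHz = 2.6 kHz.
8 kHz and 29.2 kHz both map to 2.6 kHz.

8 kHz, 29.2 kHz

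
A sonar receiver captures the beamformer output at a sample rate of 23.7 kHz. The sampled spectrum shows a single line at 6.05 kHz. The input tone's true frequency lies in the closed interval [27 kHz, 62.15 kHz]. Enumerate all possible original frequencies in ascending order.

29.75 kHz, 41.35 kHz, 53.45 kHz

Frequencies that alias to 6.05 kHz are k·fs ± 6.05 kHz for integer k ≥ 0.
k=0: 6.05 kHz.
k=1: 17.65 kHz, 29.75 kHz.
k=2: 41.35 kHz, 53.45 kHz.
k=3: 65.05 kHz, 77.15 kHz.
Within [27 kHz, 62.15 kHz]: 29.75 kHz, 41.35 kHz, 53.45 kHz.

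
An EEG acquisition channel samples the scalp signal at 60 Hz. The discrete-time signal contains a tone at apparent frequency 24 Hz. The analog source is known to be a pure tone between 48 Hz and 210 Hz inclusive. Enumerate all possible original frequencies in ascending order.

Frequencies that alias to 24 Hz are k·fs ± 24 Hz for integer k ≥ 0.
k=0: 24 Hz.
k=1: 36 Hz, 84 Hz.
k=2: 96 Hz, 144 Hz.
k=3: 156 Hz, 204 Hz.
k=4: 216 Hz, 264 Hz.
Within [48 Hz, 210 Hz]: 84 Hz, 96 Hz, 144 Hz, 156 Hz, 204 Hz.

84 Hz, 96 Hz, 144 Hz, 156 Hz, 204 Hz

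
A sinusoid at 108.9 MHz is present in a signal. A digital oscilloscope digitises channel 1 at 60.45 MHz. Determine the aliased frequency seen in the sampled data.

108.9 MHz mod fs = 48.45 MHz.
48.45 MHz > fs/2 = 30.225 MHz, folds to fs − 48.45 MHz = 12 MHz.

12 MHz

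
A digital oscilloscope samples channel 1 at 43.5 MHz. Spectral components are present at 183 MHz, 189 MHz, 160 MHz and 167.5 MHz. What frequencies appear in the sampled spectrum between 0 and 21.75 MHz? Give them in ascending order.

fs/2 = 21.75 MHz.
183 MHz mod fs = 9 MHz.
9 MHz ≤ fs/2 = 21.75 MHz, appears at 9 MHz.
189 MHz mod fs = 15 MHz.
15 MHz ≤ fs/2 = 21.75 MHz, appears at 15 MHz.
160 MHz mod fs = 29.5 MHz.
29.5 MHz > fs/2 = 21.75 MHz, folds to fs − 29.5 MHz = 14 MHz.
167.5 MHz mod fs = 37 MHz.
37 MHz > fs/2 = 21.75 MHz, folds to fs − 37 MHz = 6.5 MHz.
Distinct values: {6.5 MHz, 9 MHz, 14 MHz, 15 MHz}.

6.5 MHz, 9 MHz, 14 MHz, 15 MHz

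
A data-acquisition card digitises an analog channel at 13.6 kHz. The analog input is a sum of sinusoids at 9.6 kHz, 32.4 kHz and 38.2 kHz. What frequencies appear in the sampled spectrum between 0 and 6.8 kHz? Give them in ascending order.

fs/2 = 6.8 kHz.
9.6 kHz > fs/2 = 6.8 kHz, folds to fs − 9.6 kHz = 4 kHz.
32.4 kHz mod fs = 5.2 kHz.
5.2 kHz ≤ fs/2 = 6.8 kHz, appears at 5.2 kHz.
38.2 kHz mod fs = 11 kHz.
11 kHz > fs/2 = 6.8 kHz, folds to fs − 11 kHz = 2.6 kHz.
Distinct values: {2.6 kHz, 4 kHz, 5.2 kHz}.

2.6 kHz, 4 kHz, 5.2 kHz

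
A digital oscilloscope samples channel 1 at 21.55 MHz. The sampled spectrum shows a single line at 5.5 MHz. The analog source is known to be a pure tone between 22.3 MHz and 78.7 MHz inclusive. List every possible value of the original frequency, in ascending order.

27.05 MHz, 37.6 MHz, 48.6 MHz, 59.15 MHz, 70.15 MHz

Frequencies that alias to 5.5 MHz are k·fs ± 5.5 MHz for integer k ≥ 0.
k=0: 5.5 MHz.
k=1: 16.05 MHz, 27.05 MHz.
k=2: 37.6 MHz, 48.6 MHz.
k=3: 59.15 MHz, 70.15 MHz.
k=4: 80.7 MHz, 91.7 MHz.
Within [22.3 MHz, 78.7 MHz]: 27.05 MHz, 37.6 MHz, 48.6 MHz, 59.15 MHz, 70.15 MHz.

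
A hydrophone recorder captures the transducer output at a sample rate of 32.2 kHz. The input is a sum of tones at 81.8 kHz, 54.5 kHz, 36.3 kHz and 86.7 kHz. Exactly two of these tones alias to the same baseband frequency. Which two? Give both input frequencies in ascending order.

fs/2 = 16.1 kHz.
81.8 kHz mod fs = 17.4 kHz.
17.4 kHz > fs/2 = 16.1 kHz, folds to fs − 17.4 kHz = 14.8 kHz.
54.5 kHz mod fs = 22.3 kHz.
22.3 kHz > fs/2 = 16.1 kHz, folds to fs − 22.3 kHz = 9.9 kHz.
36.3 kHz mod fs = 4.1 kHz.
4.1 kHz ≤ fs/2 = 16.1 kHz, appears at 4.1 kHz.
86.7 kHz mod fs = 22.3 kHz.
22.3 kHz > fs/2 = 16.1 kHz, folds to fs − 22.3 kHz = 9.9 kHz.
54.5 kHz and 86.7 kHz both map to 9.9 kHz.

54.5 kHz, 86.7 kHz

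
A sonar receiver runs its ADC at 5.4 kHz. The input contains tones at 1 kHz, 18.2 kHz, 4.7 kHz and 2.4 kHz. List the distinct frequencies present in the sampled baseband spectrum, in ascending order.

fs/2 = 2.7 kHz.
1 kHz ≤ fs/2 = 2.7 kHz, passes unchanged.
18.2 kHz mod fs = 2 kHz.
2 kHz ≤ fs/2 = 2.7 kHz, appears at 2 kHz.
4.7 kHz > fs/2 = 2.7 kHz, folds to fs − 4.7 kHz = 0.7 kHz.
2.4 kHz ≤ fs/2 = 2.7 kHz, passes unchanged.
Distinct values: {0.7 kHz, 1 kHz, 2 kHz, 2.4 kHz}.

0.7 kHz, 1 kHz, 2 kHz, 2.4 kHz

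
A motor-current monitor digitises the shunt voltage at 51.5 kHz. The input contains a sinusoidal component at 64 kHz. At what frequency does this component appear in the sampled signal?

12.5 kHz

64 kHz mod fs = 12.5 kHz.
12.5 kHz ≤ fs/2 = 25.75 kHz, appears at 12.5 kHz.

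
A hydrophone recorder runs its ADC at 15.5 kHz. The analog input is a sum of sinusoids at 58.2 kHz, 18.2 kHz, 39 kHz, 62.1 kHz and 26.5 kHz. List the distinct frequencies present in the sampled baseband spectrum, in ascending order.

0.1 kHz, 2.7 kHz, 3.8 kHz, 4.5 kHz, 7.5 kHz

fs/2 = 7.75 kHz.
58.2 kHz mod fs = 11.7 kHz.
11.7 kHz > fs/2 = 7.75 kHz, folds to fs − 11.7 kHz = 3.8 kHz.
18.2 kHz mod fs = 2.7 kHz.
2.7 kHz ≤ fs/2 = 7.75 kHz, appears at 2.7 kHz.
39 kHz mod fs = 8 kHz.
8 kHz > fs/2 = 7.75 kHz, folds to fs − 8 kHz = 7.5 kHz.
62.1 kHz mod fs = 0.1 kHz.
0.1 kHz ≤ fs/2 = 7.75 kHz, appears at 0.1 kHz.
26.5 kHz mod fs = 11 kHz.
11 kHz > fs/2 = 7.75 kHz, folds to fs − 11 kHz = 4.5 kHz.
Distinct values: {0.1 kHz, 2.7 kHz, 3.8 kHz, 4.5 kHz, 7.5 kHz}.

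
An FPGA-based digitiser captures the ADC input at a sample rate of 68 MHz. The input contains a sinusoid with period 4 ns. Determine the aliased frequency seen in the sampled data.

T = 4 ns → f = 1/T = 250 MHz.
250 MHz mod fs = 46 MHz.
46 MHz > fs/2 = 34 MHz, folds to fs − 46 MHz = 22 MHz.

22 MHz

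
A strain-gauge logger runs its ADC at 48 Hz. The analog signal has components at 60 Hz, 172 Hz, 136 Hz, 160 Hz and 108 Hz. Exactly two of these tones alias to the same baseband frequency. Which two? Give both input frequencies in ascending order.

fs/2 = 24 Hz.
60 Hz mod fs = 12 Hz.
12 Hz ≤ fs/2 = 24 Hz, appears at 12 Hz.
172 Hz mod fs = 28 Hz.
28 Hz > fs/2 = 24 Hz, folds to fs − 28 Hz = 20 Hz.
136 Hz mod fs = 40 Hz.
40 Hz > fs/2 = 24 Hz, folds to fs − 40 Hz = 8 Hz.
160 Hz mod fs = 16 Hz.
16 Hz ≤ fs/2 = 24 Hz, appears at 16 Hz.
108 Hz mod fs = 12 Hz.
12 Hz ≤ fs/2 = 24 Hz, appears at 12 Hz.
60 Hz and 108 Hz both map to 12 Hz.

60 Hz, 108 Hz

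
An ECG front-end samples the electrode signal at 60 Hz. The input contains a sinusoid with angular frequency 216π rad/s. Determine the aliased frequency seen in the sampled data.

12 Hz

ω = 216π rad/s → f = ω/(2π) = 108 Hz.
108 Hz mod fs = 48 Hz.
48 Hz > fs/2 = 30 Hz, folds to fs − 48 Hz = 12 Hz.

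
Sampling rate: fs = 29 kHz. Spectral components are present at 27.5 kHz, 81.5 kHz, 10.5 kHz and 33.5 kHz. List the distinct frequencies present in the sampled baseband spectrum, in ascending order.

1.5 kHz, 4.5 kHz, 5.5 kHz, 10.5 kHz

fs/2 = 14.5 kHz.
27.5 kHz > fs/2 = 14.5 kHz, folds to fs − 27.5 kHz = 1.5 kHz.
81.5 kHz mod fs = 23.5 kHz.
23.5 kHz > fs/2 = 14.5 kHz, folds to fs − 23.5 kHz = 5.5 kHz.
10.5 kHz ≤ fs/2 = 14.5 kHz, passes unchanged.
33.5 kHz mod fs = 4.5 kHz.
4.5 kHz ≤ fs/2 = 14.5 kHz, appears at 4.5 kHz.
Distinct values: {1.5 kHz, 4.5 kHz, 5.5 kHz, 10.5 kHz}.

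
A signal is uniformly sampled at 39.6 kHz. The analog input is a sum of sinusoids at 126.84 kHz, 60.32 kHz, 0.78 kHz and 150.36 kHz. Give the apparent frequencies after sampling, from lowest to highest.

0.78 kHz, 8.04 kHz, 18.88 kHz

fs/2 = 19.8 kHz.
126.84 kHz mod fs = 8.04 kHz.
8.04 kHz ≤ fs/2 = 19.8 kHz, appears at 8.04 kHz.
60.32 kHz mod fs = 20.72 kHz.
20.72 kHz > fs/2 = 19.8 kHz, folds to fs − 20.72 kHz = 18.88 kHz.
0.78 kHz ≤ fs/2 = 19.8 kHz, passes unchanged.
150.36 kHz mod fs = 31.56 kHz.
31.56 kHz > fs/2 = 19.8 kHz, folds to fs − 31.56 kHz = 8.04 kHz.
Distinct values: {0.78 kHz, 8.04 kHz, 18.88 kHz}.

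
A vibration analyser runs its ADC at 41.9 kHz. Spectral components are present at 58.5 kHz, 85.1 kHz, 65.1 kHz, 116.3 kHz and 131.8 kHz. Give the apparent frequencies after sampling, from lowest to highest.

fs/2 = 20.95 kHz.
58.5 kHz mod fs = 16.6 kHz.
16.6 kHz ≤ fs/2 = 20.95 kHz, appears at 16.6 kHz.
85.1 kHz mod fs = 1.3 kHz.
1.3 kHz ≤ fs/2 = 20.95 kHz, appears at 1.3 kHz.
65.1 kHz mod fs = 23.2 kHz.
23.2 kHz > fs/2 = 20.95 kHz, folds to fs − 23.2 kHz = 18.7 kHz.
116.3 kHz mod fs = 32.5 kHz.
32.5 kHz > fs/2 = 20.95 kHz, folds to fs − 32.5 kHz = 9.4 kHz.
131.8 kHz mod fs = 6.1 kHz.
6.1 kHz ≤ fs/2 = 20.95 kHz, appears at 6.1 kHz.
Distinct values: {1.3 kHz, 6.1 kHz, 9.4 kHz, 16.6 kHz, 18.7 kHz}.

1.3 kHz, 6.1 kHz, 9.4 kHz, 16.6 kHz, 18.7 kHz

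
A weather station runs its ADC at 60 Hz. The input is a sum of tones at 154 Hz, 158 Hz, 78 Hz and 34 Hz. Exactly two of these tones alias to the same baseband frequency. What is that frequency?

fs/2 = 30 Hz.
154 Hz mod fs = 34 Hz.
34 Hz > fs/2 = 30 Hz, folds to fs − 34 Hz = 26 Hz.
158 Hz mod fs = 38 Hz.
38 Hz > fs/2 = 30 Hz, folds to fs − 38 Hz = 22 Hz.
78 Hz mod fs = 18 Hz.
18 Hz ≤ fs/2 = 30 Hz, appears at 18 Hz.
34 Hz > fs/2 = 30 Hz, folds to fs − 34 Hz = 26 Hz.
34 Hz and 154 Hz both map to 26 Hz.

26 Hz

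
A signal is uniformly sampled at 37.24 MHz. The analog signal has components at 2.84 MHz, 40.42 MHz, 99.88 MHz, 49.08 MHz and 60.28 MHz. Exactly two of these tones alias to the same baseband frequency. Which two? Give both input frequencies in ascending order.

49.08 MHz, 99.88 MHz

fs/2 = 18.62 MHz.
2.84 MHz ≤ fs/2 = 18.62 MHz, passes unchanged.
40.42 MHz mod fs = 3.18 MHz.
3.18 MHz ≤ fs/2 = 18.62 MHz, appears at 3.18 MHz.
99.88 MHz mod fs = 25.4 MHz.
25.4 MHz > fs/2 = 18.62 MHz, folds to fs − 25.4 MHz = 11.84 MHz.
49.08 MHz mod fs = 11.84 MHz.
11.84 MHz ≤ fs/2 = 18.62 MHz, appears at 11.84 MHz.
60.28 MHz mod fs = 23.04 MHz.
23.04 MHz > fs/2 = 18.62 MHz, folds to fs − 23.04 MHz = 14.2 MHz.
49.08 MHz and 99.88 MHz both map to 11.84 MHz.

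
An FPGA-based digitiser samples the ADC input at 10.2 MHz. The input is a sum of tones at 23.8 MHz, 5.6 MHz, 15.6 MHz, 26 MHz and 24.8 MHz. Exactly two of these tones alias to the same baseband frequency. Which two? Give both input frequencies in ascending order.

5.6 MHz, 26 MHz

fs/2 = 5.1 MHz.
23.8 MHz mod fs = 3.4 MHz.
3.4 MHz ≤ fs/2 = 5.1 MHz, appears at 3.4 MHz.
5.6 MHz > fs/2 = 5.1 MHz, folds to fs − 5.6 MHz = 4.6 MHz.
15.6 MHz mod fs = 5.4 MHz.
5.4 MHz > fs/2 = 5.1 MHz, folds to fs − 5.4 MHz = 4.8 MHz.
26 MHz mod fs = 5.6 MHz.
5.6 MHz > fs/2 = 5.1 MHz, folds to fs − 5.6 MHz = 4.6 MHz.
24.8 MHz mod fs = 4.4 MHz.
4.4 MHz ≤ fs/2 = 5.1 MHz, appears at 4.4 MHz.
5.6 MHz and 26 MHz both map to 4.6 MHz.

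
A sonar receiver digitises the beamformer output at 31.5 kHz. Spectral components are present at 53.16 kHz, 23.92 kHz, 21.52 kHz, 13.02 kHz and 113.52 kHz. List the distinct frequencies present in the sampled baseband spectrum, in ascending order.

fs/2 = 15.75 kHz.
53.16 kHz mod fs = 21.66 kHz.
21.66 kHz > fs/2 = 15.75 kHz, folds to fs − 21.66 kHz = 9.84 kHz.
23.92 kHz > fs/2 = 15.75 kHz, folds to fs − 23.92 kHz = 7.58 kHz.
21.52 kHz > fs/2 = 15.75 kHz, folds to fs − 21.52 kHz = 9.98 kHz.
13.02 kHz ≤ fs/2 = 15.75 kHz, passes unchanged.
113.52 kHz mod fs = 19.02 kHz.
19.02 kHz > fs/2 = 15.75 kHz, folds to fs − 19.02 kHz = 12.48 kHz.
Distinct values: {7.58 kHz, 9.84 kHz, 9.98 kHz, 12.48 kHz, 13.02 kHz}.

7.58 kHz, 9.84 kHz, 9.98 kHz, 12.48 kHz, 13.02 kHz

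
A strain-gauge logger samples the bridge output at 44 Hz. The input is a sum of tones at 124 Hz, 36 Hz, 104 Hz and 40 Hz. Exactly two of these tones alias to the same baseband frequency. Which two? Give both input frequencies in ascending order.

fs/2 = 22 Hz.
124 Hz mod fs = 36 Hz.
36 Hz > fs/2 = 22 Hz, folds to fs − 36 Hz = 8 Hz.
36 Hz > fs/2 = 22 Hz, folds to fs − 36 Hz = 8 Hz.
104 Hz mod fs = 16 Hz.
16 Hz ≤ fs/2 = 22 Hz, appears at 16 Hz.
40 Hz > fs/2 = 22 Hz, folds to fs − 40 Hz = 4 Hz.
36 Hz and 124 Hz both map to 8 Hz.

36 Hz, 124 Hz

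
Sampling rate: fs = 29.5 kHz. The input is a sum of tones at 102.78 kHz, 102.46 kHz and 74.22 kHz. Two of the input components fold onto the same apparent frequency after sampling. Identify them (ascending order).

fs/2 = 14.75 kHz.
102.78 kHz mod fs = 14.28 kHz.
14.28 kHz ≤ fs/2 = 14.75 kHz, appears at 14.28 kHz.
102.46 kHz mod fs = 13.96 kHz.
13.96 kHz ≤ fs/2 = 14.75 kHz, appears at 13.96 kHz.
74.22 kHz mod fs = 15.22 kHz.
15.22 kHz > fs/2 = 14.75 kHz, folds to fs − 15.22 kHz = 14.28 kHz.
74.22 kHz and 102.78 kHz both map to 14.28 kHz.

74.22 kHz, 102.78 kHz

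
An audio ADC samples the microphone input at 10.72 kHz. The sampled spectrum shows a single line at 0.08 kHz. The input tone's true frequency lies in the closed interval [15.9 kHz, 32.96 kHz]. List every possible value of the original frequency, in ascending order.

21.36 kHz, 21.52 kHz, 32.08 kHz, 32.24 kHz

Frequencies that alias to 0.08 kHz are k·fs ± 0.08 kHz for integer k ≥ 0.
k=0: 0.08 kHz.
k=1: 10.64 kHz, 10.8 kHz.
k=2: 21.36 kHz, 21.52 kHz.
k=3: 32.08 kHz, 32.24 kHz.
k=4: 42.8 kHz, 42.96 kHz.
Within [15.9 kHz, 32.96 kHz]: 21.36 kHz, 21.52 kHz, 32.08 kHz, 32.24 kHz.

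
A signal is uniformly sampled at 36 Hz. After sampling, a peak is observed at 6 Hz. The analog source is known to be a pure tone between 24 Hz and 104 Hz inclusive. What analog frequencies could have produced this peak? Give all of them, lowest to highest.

30 Hz, 42 Hz, 66 Hz, 78 Hz, 102 Hz

Frequencies that alias to 6 Hz are k·fs ± 6 Hz for integer k ≥ 0.
k=0: 6 Hz.
k=1: 30 Hz, 42 Hz.
k=2: 66 Hz, 78 Hz.
k=3: 102 Hz, 114 Hz.
k=4: 138 Hz, 150 Hz.
Within [24 Hz, 104 Hz]: 30 Hz, 42 Hz, 66 Hz, 78 Hz, 102 Hz.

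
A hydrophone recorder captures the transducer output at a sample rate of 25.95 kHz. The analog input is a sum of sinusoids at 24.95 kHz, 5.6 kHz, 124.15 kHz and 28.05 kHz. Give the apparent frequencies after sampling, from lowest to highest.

1 kHz, 2.1 kHz, 5.6 kHz

fs/2 = 12.975 kHz.
24.95 kHz > fs/2 = 12.975 kHz, folds to fs − 24.95 kHz = 1 kHz.
5.6 kHz ≤ fs/2 = 12.975 kHz, passes unchanged.
124.15 kHz mod fs = 20.35 kHz.
20.35 kHz > fs/2 = 12.975 kHz, folds to fs − 20.35 kHz = 5.6 kHz.
28.05 kHz mod fs = 2.1 kHz.
2.1 kHz ≤ fs/2 = 12.975 kHz, appears at 2.1 kHz.
Distinct values: {1 kHz, 2.1 kHz, 5.6 kHz}.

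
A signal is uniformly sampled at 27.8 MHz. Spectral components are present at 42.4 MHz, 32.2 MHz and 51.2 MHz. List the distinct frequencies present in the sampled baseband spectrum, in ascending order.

4.4 MHz, 13.2 MHz

fs/2 = 13.9 MHz.
42.4 MHz mod fs = 14.6 MHz.
14.6 MHz > fs/2 = 13.9 MHz, folds to fs − 14.6 MHz = 13.2 MHz.
32.2 MHz mod fs = 4.4 MHz.
4.4 MHz ≤ fs/2 = 13.9 MHz, appears at 4.4 MHz.
51.2 MHz mod fs = 23.4 MHz.
23.4 MHz > fs/2 = 13.9 MHz, folds to fs − 23.4 MHz = 4.4 MHz.
Distinct values: {4.4 MHz, 13.2 MHz}.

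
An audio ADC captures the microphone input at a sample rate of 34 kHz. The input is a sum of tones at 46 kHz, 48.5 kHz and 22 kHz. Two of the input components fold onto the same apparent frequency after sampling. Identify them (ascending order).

fs/2 = 17 kHz.
46 kHz mod fs = 12 kHz.
12 kHz ≤ fs/2 = 17 kHz, appears at 12 kHz.
48.5 kHz mod fs = 14.5 kHz.
14.5 kHz ≤ fs/2 = 17 kHz, appears at 14.5 kHz.
22 kHz > fs/2 = 17 kHz, folds to fs − 22 kHz = 12 kHz.
22 kHz and 46 kHz both map to 12 kHz.

22 kHz, 46 kHz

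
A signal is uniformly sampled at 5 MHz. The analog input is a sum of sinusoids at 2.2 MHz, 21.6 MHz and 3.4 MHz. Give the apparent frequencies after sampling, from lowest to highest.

1.6 MHz, 2.2 MHz

fs/2 = 2.5 MHz.
2.2 MHz ≤ fs/2 = 2.5 MHz, passes unchanged.
21.6 MHz mod fs = 1.6 MHz.
1.6 MHz ≤ fs/2 = 2.5 MHz, appears at 1.6 MHz.
3.4 MHz > fs/2 = 2.5 MHz, folds to fs − 3.4 MHz = 1.6 MHz.
Distinct values: {1.6 MHz, 2.2 MHz}.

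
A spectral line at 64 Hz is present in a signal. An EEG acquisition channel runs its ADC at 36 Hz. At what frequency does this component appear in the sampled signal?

8 Hz

64 Hz mod fs = 28 Hz.
28 Hz > fs/2 = 18 Hz, folds to fs − 28 Hz = 8 Hz.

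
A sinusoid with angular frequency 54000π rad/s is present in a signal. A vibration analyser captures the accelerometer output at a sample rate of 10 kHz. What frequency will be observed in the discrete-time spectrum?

ω = 54000π rad/s → f = ω/(2π) = 27000 Hz = 27 kHz.
27 kHz mod fs = 7 kHz.
7 kHz > fs/2 = 5 kHz, folds to fs − 7 kHz = 3 kHz.

3 kHz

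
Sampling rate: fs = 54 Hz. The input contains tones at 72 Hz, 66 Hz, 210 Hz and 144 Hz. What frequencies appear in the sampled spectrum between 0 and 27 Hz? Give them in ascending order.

fs/2 = 27 Hz.
72 Hz mod fs = 18 Hz.
18 Hz ≤ fs/2 = 27 Hz, appears at 18 Hz.
66 Hz mod fs = 12 Hz.
12 Hz ≤ fs/2 = 27 Hz, appears at 12 Hz.
210 Hz mod fs = 48 Hz.
48 Hz > fs/2 = 27 Hz, folds to fs − 48 Hz = 6 Hz.
144 Hz mod fs = 36 Hz.
36 Hz > fs/2 = 27 Hz, folds to fs − 36 Hz = 18 Hz.
Distinct values: {6 Hz, 12 Hz, 18 Hz}.

6 Hz, 12 Hz, 18 Hz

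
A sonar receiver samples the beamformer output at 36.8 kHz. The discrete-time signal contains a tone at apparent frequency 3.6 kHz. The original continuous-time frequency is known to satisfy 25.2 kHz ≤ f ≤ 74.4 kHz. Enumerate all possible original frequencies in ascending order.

33.2 kHz, 40.4 kHz, 70 kHz

Frequencies that alias to 3.6 kHz are k·fs ± 3.6 kHz for integer k ≥ 0.
k=0: 3.6 kHz.
k=1: 33.2 kHz, 40.4 kHz.
k=2: 70 kHz, 77.2 kHz.
k=3: 106.8 kHz, 114 kHz.
Within [25.2 kHz, 74.4 kHz]: 33.2 kHz, 40.4 kHz, 70 kHz.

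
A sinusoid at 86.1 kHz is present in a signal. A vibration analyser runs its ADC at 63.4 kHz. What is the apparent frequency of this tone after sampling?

86.1 kHz mod fs = 22.7 kHz.
22.7 kHz ≤ fs/2 = 31.7 kHz, appears at 22.7 kHz.

22.7 kHz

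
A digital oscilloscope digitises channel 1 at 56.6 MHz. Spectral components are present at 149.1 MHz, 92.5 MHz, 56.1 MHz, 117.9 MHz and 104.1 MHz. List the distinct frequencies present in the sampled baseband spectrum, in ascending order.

0.5 MHz, 4.7 MHz, 9.1 MHz, 20.7 MHz

fs/2 = 28.3 MHz.
149.1 MHz mod fs = 35.9 MHz.
35.9 MHz > fs/2 = 28.3 MHz, folds to fs − 35.9 MHz = 20.7 MHz.
92.5 MHz mod fs = 35.9 MHz.
35.9 MHz > fs/2 = 28.3 MHz, folds to fs − 35.9 MHz = 20.7 MHz.
56.1 MHz > fs/2 = 28.3 MHz, folds to fs − 56.1 MHz = 0.5 MHz.
117.9 MHz mod fs = 4.7 MHz.
4.7 MHz ≤ fs/2 = 28.3 MHz, appears at 4.7 MHz.
104.1 MHz mod fs = 47.5 MHz.
47.5 MHz > fs/2 = 28.3 MHz, folds to fs − 47.5 MHz = 9.1 MHz.
Distinct values: {0.5 MHz, 4.7 MHz, 9.1 MHz, 20.7 MHz}.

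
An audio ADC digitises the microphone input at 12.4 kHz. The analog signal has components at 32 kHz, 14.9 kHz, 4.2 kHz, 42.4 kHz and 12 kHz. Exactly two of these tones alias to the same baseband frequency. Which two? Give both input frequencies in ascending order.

32 kHz, 42.4 kHz

fs/2 = 6.2 kHz.
32 kHz mod fs = 7.2 kHz.
7.2 kHz > fs/2 = 6.2 kHz, folds to fs − 7.2 kHz = 5.2 kHz.
14.9 kHz mod fs = 2.5 kHz.
2.5 kHz ≤ fs/2 = 6.2 kHz, appears at 2.5 kHz.
4.2 kHz ≤ fs/2 = 6.2 kHz, passes unchanged.
42.4 kHz mod fs = 5.2 kHz.
5.2 kHz ≤ fs/2 = 6.2 kHz, appears at 5.2 kHz.
12 kHz > fs/2 = 6.2 kHz, folds to fs − 12 kHz = 0.4 kHz.
32 kHz and 42.4 kHz both map to 5.2 kHz.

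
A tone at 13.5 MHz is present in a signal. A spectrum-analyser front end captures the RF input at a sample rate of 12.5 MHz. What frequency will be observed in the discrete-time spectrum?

1 MHz

13.5 MHz mod fs = 1 MHz.
1 MHz ≤ fs/2 = 6.25 MHz, appears at 1 MHz.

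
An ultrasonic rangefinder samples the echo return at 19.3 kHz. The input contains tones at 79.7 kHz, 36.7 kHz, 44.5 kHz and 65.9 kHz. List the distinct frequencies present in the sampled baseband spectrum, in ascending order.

1.9 kHz, 2.5 kHz, 5.9 kHz, 8 kHz

fs/2 = 9.65 kHz.
79.7 kHz mod fs = 2.5 kHz.
2.5 kHz ≤ fs/2 = 9.65 kHz, appears at 2.5 kHz.
36.7 kHz mod fs = 17.4 kHz.
17.4 kHz > fs/2 = 9.65 kHz, folds to fs − 17.4 kHz = 1.9 kHz.
44.5 kHz mod fs = 5.9 kHz.
5.9 kHz ≤ fs/2 = 9.65 kHz, appears at 5.9 kHz.
65.9 kHz mod fs = 8 kHz.
8 kHz ≤ fs/2 = 9.65 kHz, appears at 8 kHz.
Distinct values: {1.9 kHz, 2.5 kHz, 5.9 kHz, 8 kHz}.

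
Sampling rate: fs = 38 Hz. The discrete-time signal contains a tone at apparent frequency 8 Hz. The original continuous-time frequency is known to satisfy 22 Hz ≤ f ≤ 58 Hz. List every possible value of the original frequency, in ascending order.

30 Hz, 46 Hz

Frequencies that alias to 8 Hz are k·fs ± 8 Hz for integer k ≥ 0.
k=0: 8 Hz.
k=1: 30 Hz, 46 Hz.
k=2: 68 Hz, 84 Hz.
Within [22 Hz, 58 Hz]: 30 Hz, 46 Hz.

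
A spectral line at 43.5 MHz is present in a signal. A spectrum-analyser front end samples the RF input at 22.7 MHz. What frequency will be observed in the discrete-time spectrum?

1.9 MHz

43.5 MHz mod fs = 20.8 MHz.
20.8 MHz > fs/2 = 11.35 MHz, folds to fs − 20.8 MHz = 1.9 MHz.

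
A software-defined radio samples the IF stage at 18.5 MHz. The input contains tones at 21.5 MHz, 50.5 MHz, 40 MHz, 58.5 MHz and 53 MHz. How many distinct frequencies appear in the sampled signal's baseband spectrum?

3

fs/2 = 9.25 MHz.
21.5 MHz mod fs = 3 MHz.
3 MHz ≤ fs/2 = 9.25 MHz, appears at 3 MHz.
50.5 MHz mod fs = 13.5 MHz.
13.5 MHz > fs/2 = 9.25 MHz, folds to fs − 13.5 MHz = 5 MHz.
40 MHz mod fs = 3 MHz.
3 MHz ≤ fs/2 = 9.25 MHz, appears at 3 MHz.
58.5 MHz mod fs = 3 MHz.
3 MHz ≤ fs/2 = 9.25 MHz, appears at 3 MHz.
53 MHz mod fs = 16 MHz.
16 MHz > fs/2 = 9.25 MHz, folds to fs − 16 MHz = 2.5 MHz.
Distinct values: {2.5 MHz, 3 MHz, 5 MHz} → 3.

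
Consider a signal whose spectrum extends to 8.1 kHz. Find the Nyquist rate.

16.2 kHz

Nyquist rate = 2 × 8.1 kHz = 16.2 kHz.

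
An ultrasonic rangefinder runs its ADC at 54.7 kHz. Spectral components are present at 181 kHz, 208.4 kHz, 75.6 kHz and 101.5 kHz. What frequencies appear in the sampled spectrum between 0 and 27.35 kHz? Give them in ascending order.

fs/2 = 27.35 kHz.
181 kHz mod fs = 16.9 kHz.
16.9 kHz ≤ fs/2 = 27.35 kHz, appears at 16.9 kHz.
208.4 kHz mod fs = 44.3 kHz.
44.3 kHz > fs/2 = 27.35 kHz, folds to fs − 44.3 kHz = 10.4 kHz.
75.6 kHz mod fs = 20.9 kHz.
20.9 kHz ≤ fs/2 = 27.35 kHz, appears at 20.9 kHz.
101.5 kHz mod fs = 46.8 kHz.
46.8 kHz > fs/2 = 27.35 kHz, folds to fs − 46.8 kHz = 7.9 kHz.
Distinct values: {7.9 kHz, 10.4 kHz, 16.9 kHz, 20.9 kHz}.

7.9 kHz, 10.4 kHz, 16.9 kHz, 20.9 kHz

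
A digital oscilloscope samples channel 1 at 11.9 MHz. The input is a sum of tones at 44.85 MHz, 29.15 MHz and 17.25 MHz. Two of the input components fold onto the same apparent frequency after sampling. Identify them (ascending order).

17.25 MHz, 29.15 MHz

fs/2 = 5.95 MHz.
44.85 MHz mod fs = 9.15 MHz.
9.15 MHz > fs/2 = 5.95 MHz, folds to fs − 9.15 MHz = 2.75 MHz.
29.15 MHz mod fs = 5.35 MHz.
5.35 MHz ≤ fs/2 = 5.95 MHz, appears at 5.35 MHz.
17.25 MHz mod fs = 5.35 MHz.
5.35 MHz ≤ fs/2 = 5.95 MHz, appears at 5.35 MHz.
17.25 MHz and 29.15 MHz both map to 5.35 MHz.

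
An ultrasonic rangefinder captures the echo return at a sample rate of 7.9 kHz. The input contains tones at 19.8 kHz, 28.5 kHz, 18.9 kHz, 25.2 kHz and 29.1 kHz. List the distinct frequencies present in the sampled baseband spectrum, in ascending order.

1.5 kHz, 2.5 kHz, 3.1 kHz, 3.9 kHz

fs/2 = 3.95 kHz.
19.8 kHz mod fs = 4 kHz.
4 kHz > fs/2 = 3.95 kHz, folds to fs − 4 kHz = 3.9 kHz.
28.5 kHz mod fs = 4.8 kHz.
4.8 kHz > fs/2 = 3.95 kHz, folds to fs − 4.8 kHz = 3.1 kHz.
18.9 kHz mod fs = 3.1 kHz.
3.1 kHz ≤ fs/2 = 3.95 kHz, appears at 3.1 kHz.
25.2 kHz mod fs = 1.5 kHz.
1.5 kHz ≤ fs/2 = 3.95 kHz, appears at 1.5 kHz.
29.1 kHz mod fs = 5.4 kHz.
5.4 kHz > fs/2 = 3.95 kHz, folds to fs − 5.4 kHz = 2.5 kHz.
Distinct values: {1.5 kHz, 2.5 kHz, 3.1 kHz, 3.9 kHz}.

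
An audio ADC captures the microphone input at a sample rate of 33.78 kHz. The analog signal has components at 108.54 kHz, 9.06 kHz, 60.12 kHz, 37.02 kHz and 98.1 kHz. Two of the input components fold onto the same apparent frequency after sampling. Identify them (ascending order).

37.02 kHz, 98.1 kHz

fs/2 = 16.89 kHz.
108.54 kHz mod fs = 7.2 kHz.
7.2 kHz ≤ fs/2 = 16.89 kHz, appears at 7.2 kHz.
9.06 kHz ≤ fs/2 = 16.89 kHz, passes unchanged.
60.12 kHz mod fs = 26.34 kHz.
26.34 kHz > fs/2 = 16.89 kHz, folds to fs − 26.34 kHz = 7.44 kHz.
37.02 kHz mod fs = 3.24 kHz.
3.24 kHz ≤ fs/2 = 16.89 kHz, appears at 3.24 kHz.
98.1 kHz mod fs = 30.54 kHz.
30.54 kHz > fs/2 = 16.89 kHz, folds to fs − 30.54 kHz = 3.24 kHz.
37.02 kHz and 98.1 kHz both map to 3.24 kHz.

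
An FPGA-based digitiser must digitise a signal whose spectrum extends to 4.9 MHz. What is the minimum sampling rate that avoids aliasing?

9.8 MHz

Nyquist rate = 2 × 4.9 MHz = 9.8 MHz.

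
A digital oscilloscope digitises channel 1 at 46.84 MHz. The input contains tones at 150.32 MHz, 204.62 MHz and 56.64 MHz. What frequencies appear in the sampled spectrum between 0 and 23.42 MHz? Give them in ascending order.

9.8 MHz, 17.26 MHz

fs/2 = 23.42 MHz.
150.32 MHz mod fs = 9.8 MHz.
9.8 MHz ≤ fs/2 = 23.42 MHz, appears at 9.8 MHz.
204.62 MHz mod fs = 17.26 MHz.
17.26 MHz ≤ fs/2 = 23.42 MHz, appears at 17.26 MHz.
56.64 MHz mod fs = 9.8 MHz.
9.8 MHz ≤ fs/2 = 23.42 MHz, appears at 9.8 MHz.
Distinct values: {9.8 MHz, 17.26 MHz}.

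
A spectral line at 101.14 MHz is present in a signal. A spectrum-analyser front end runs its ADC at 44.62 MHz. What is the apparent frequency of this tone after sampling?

101.14 MHz mod fs = 11.9 MHz.
11.9 MHz ≤ fs/2 = 22.31 MHz, appears at 11.9 MHz.

11.9 MHz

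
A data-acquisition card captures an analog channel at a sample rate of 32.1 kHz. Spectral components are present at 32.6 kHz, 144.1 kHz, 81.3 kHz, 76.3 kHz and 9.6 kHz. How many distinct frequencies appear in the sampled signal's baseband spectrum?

fs/2 = 16.05 kHz.
32.6 kHz mod fs = 0.5 kHz.
0.5 kHz ≤ fs/2 = 16.05 kHz, appears at 0.5 kHz.
144.1 kHz mod fs = 15.7 kHz.
15.7 kHz ≤ fs/2 = 16.05 kHz, appears at 15.7 kHz.
81.3 kHz mod fs = 17.1 kHz.
17.1 kHz > fs/2 = 16.05 kHz, folds to fs − 17.1 kHz = 15 kHz.
76.3 kHz mod fs = 12.1 kHz.
12.1 kHz ≤ fs/2 = 16.05 kHz, appears at 12.1 kHz.
9.6 kHz ≤ fs/2 = 16.05 kHz, passes unchanged.
Distinct values: {0.5 kHz, 9.6 kHz, 12.1 kHz, 15 kHz, 15.7 kHz} → 5.

5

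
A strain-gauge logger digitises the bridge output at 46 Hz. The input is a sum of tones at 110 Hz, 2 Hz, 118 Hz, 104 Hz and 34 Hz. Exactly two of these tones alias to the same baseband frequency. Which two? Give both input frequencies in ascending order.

fs/2 = 23 Hz.
110 Hz mod fs = 18 Hz.
18 Hz ≤ fs/2 = 23 Hz, appears at 18 Hz.
2 Hz ≤ fs/2 = 23 Hz, passes unchanged.
118 Hz mod fs = 26 Hz.
26 Hz > fs/2 = 23 Hz, folds to fs − 26 Hz = 20 Hz.
104 Hz mod fs = 12 Hz.
12 Hz ≤ fs/2 = 23 Hz, appears at 12 Hz.
34 Hz > fs/2 = 23 Hz, folds to fs − 34 Hz = 12 Hz.
34 Hz and 104 Hz both map to 12 Hz.

34 Hz, 104 Hz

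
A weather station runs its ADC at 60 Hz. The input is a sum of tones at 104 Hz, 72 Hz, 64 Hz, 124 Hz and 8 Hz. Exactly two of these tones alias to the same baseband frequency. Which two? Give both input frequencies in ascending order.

fs/2 = 30 Hz.
104 Hz mod fs = 44 Hz.
44 Hz > fs/2 = 30 Hz, folds to fs − 44 Hz = 16 Hz.
72 Hz mod fs = 12 Hz.
12 Hz ≤ fs/2 = 30 Hz, appears at 12 Hz.
64 Hz mod fs = 4 Hz.
4 Hz ≤ fs/2 = 30 Hz, appears at 4 Hz.
124 Hz mod fs = 4 Hz.
4 Hz ≤ fs/2 = 30 Hz, appears at 4 Hz.
8 Hz ≤ fs/2 = 30 Hz, passes unchanged.
64 Hz and 124 Hz both map to 4 Hz.

64 Hz, 124 Hz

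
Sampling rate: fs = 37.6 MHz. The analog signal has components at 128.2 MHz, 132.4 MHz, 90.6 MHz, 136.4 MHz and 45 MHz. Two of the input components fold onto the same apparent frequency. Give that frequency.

15.4 MHz

fs/2 = 18.8 MHz.
128.2 MHz mod fs = 15.4 MHz.
15.4 MHz ≤ fs/2 = 18.8 MHz, appears at 15.4 MHz.
132.4 MHz mod fs = 19.6 MHz.
19.6 MHz > fs/2 = 18.8 MHz, folds to fs − 19.6 MHz = 18 MHz.
90.6 MHz mod fs = 15.4 MHz.
15.4 MHz ≤ fs/2 = 18.8 MHz, appears at 15.4 MHz.
136.4 MHz mod fs = 23.6 MHz.
23.6 MHz > fs/2 = 18.8 MHz, folds to fs − 23.6 MHz = 14 MHz.
45 MHz mod fs = 7.4 MHz.
7.4 MHz ≤ fs/2 = 18.8 MHz, appears at 7.4 MHz.
90.6 MHz and 128.2 MHz both map to 15.4 MHz.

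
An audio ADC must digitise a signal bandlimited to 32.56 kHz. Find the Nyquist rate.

Nyquist rate = 2 × 32.56 kHz = 65.12 kHz.

65.12 kHz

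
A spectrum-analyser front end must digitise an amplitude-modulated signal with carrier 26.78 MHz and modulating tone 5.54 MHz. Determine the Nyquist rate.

64.64 MHz

AM sidebands sit at fc ± fm = 21.24 MHz and 32.32 MHz.
Highest-frequency component: 32.32 MHz.
Nyquist rate = 2 × 32.32 MHz = 64.64 MHz.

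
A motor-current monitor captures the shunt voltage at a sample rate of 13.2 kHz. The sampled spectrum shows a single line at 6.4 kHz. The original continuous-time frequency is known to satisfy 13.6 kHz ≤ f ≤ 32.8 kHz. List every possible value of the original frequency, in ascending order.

Frequencies that alias to 6.4 kHz are k·fs ± 6.4 kHz for integer k ≥ 0.
k=0: 6.4 kHz.
k=1: 6.8 kHz, 19.6 kHz.
k=2: 20 kHz, 32.8 kHz.
k=3: 33.2 kHz, 46 kHz.
Within [13.6 kHz, 32.8 kHz]: 19.6 kHz, 20 kHz, 32.8 kHz.

19.6 kHz, 20 kHz, 32.8 kHz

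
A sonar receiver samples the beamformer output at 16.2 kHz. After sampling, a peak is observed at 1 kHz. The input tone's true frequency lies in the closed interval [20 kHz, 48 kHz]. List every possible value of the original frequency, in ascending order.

31.4 kHz, 33.4 kHz, 47.6 kHz

Frequencies that alias to 1 kHz are k·fs ± 1 kHz for integer k ≥ 0.
k=0: 1 kHz.
k=1: 15.2 kHz, 17.2 kHz.
k=2: 31.4 kHz, 33.4 kHz.
k=3: 47.6 kHz, 49.6 kHz.
k=4: 63.8 kHz, 65.8 kHz.
Within [20 kHz, 48 kHz]: 31.4 kHz, 33.4 kHz, 47.6 kHz.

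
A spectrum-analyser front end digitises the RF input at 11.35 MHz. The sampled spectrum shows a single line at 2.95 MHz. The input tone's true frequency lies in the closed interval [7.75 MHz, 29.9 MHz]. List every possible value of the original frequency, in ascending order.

8.4 MHz, 14.3 MHz, 19.75 MHz, 25.65 MHz

Frequencies that alias to 2.95 MHz are k·fs ± 2.95 MHz for integer k ≥ 0.
k=0: 2.95 MHz.
k=1: 8.4 MHz, 14.3 MHz.
k=2: 19.75 MHz, 25.65 MHz.
k=3: 31.1 MHz, 37 MHz.
Within [7.75 MHz, 29.9 MHz]: 8.4 MHz, 14.3 MHz, 19.75 MHz, 25.65 MHz.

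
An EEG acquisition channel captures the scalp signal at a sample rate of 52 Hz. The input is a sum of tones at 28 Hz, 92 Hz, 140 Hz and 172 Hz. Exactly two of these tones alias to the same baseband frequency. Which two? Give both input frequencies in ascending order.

140 Hz, 172 Hz

fs/2 = 26 Hz.
28 Hz > fs/2 = 26 Hz, folds to fs − 28 Hz = 24 Hz.
92 Hz mod fs = 40 Hz.
40 Hz > fs/2 = 26 Hz, folds to fs − 40 Hz = 12 Hz.
140 Hz mod fs = 36 Hz.
36 Hz > fs/2 = 26 Hz, folds to fs − 36 Hz = 16 Hz.
172 Hz mod fs = 16 Hz.
16 Hz ≤ fs/2 = 26 Hz, appears at 16 Hz.
140 Hz and 172 Hz both map to 16 Hz.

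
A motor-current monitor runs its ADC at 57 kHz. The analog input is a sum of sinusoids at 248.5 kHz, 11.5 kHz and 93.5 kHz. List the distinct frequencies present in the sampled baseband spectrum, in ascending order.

11.5 kHz, 20.5 kHz

fs/2 = 28.5 kHz.
248.5 kHz mod fs = 20.5 kHz.
20.5 kHz ≤ fs/2 = 28.5 kHz, appears at 20.5 kHz.
11.5 kHz ≤ fs/2 = 28.5 kHz, passes unchanged.
93.5 kHz mod fs = 36.5 kHz.
36.5 kHz > fs/2 = 28.5 kHz, folds to fs − 36.5 kHz = 20.5 kHz.
Distinct values: {11.5 kHz, 20.5 kHz}.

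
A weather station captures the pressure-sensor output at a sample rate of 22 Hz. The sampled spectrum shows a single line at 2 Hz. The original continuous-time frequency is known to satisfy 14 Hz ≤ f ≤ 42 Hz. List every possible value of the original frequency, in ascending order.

Frequencies that alias to 2 Hz are k·fs ± 2 Hz for integer k ≥ 0.
k=0: 2 Hz.
k=1: 20 Hz, 24 Hz.
k=2: 42 Hz, 46 Hz.
k=3: 64 Hz, 68 Hz.
Within [14 Hz, 42 Hz]: 20 Hz, 24 Hz, 42 Hz.

20 Hz, 24 Hz, 42 Hz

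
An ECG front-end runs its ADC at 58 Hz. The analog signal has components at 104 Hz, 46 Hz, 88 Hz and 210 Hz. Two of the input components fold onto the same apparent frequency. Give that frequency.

fs/2 = 29 Hz.
104 Hz mod fs = 46 Hz.
46 Hz > fs/2 = 29 Hz, folds to fs − 46 Hz = 12 Hz.
46 Hz > fs/2 = 29 Hz, folds to fs − 46 Hz = 12 Hz.
88 Hz mod fs = 30 Hz.
30 Hz > fs/2 = 29 Hz, folds to fs − 30 Hz = 28 Hz.
210 Hz mod fs = 36 Hz.
36 Hz > fs/2 = 29 Hz, folds to fs − 36 Hz = 22 Hz.
46 Hz and 104 Hz both map to 12 Hz.

12 Hz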